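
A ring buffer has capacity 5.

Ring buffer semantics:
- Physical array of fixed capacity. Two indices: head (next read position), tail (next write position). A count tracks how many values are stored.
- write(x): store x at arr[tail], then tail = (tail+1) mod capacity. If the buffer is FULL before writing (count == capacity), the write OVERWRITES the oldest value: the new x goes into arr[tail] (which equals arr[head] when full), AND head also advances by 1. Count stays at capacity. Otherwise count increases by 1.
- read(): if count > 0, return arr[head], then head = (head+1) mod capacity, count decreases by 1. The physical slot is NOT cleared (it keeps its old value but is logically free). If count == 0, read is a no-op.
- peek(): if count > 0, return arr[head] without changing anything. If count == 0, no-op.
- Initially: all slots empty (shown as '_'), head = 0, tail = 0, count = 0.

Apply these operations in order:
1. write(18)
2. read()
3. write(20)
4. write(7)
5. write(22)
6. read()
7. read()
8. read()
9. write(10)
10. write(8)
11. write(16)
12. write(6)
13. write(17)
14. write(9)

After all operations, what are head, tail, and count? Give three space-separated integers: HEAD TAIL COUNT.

Answer: 0 0 5

Derivation:
After op 1 (write(18)): arr=[18 _ _ _ _] head=0 tail=1 count=1
After op 2 (read()): arr=[18 _ _ _ _] head=1 tail=1 count=0
After op 3 (write(20)): arr=[18 20 _ _ _] head=1 tail=2 count=1
After op 4 (write(7)): arr=[18 20 7 _ _] head=1 tail=3 count=2
After op 5 (write(22)): arr=[18 20 7 22 _] head=1 tail=4 count=3
After op 6 (read()): arr=[18 20 7 22 _] head=2 tail=4 count=2
After op 7 (read()): arr=[18 20 7 22 _] head=3 tail=4 count=1
After op 8 (read()): arr=[18 20 7 22 _] head=4 tail=4 count=0
After op 9 (write(10)): arr=[18 20 7 22 10] head=4 tail=0 count=1
After op 10 (write(8)): arr=[8 20 7 22 10] head=4 tail=1 count=2
After op 11 (write(16)): arr=[8 16 7 22 10] head=4 tail=2 count=3
After op 12 (write(6)): arr=[8 16 6 22 10] head=4 tail=3 count=4
After op 13 (write(17)): arr=[8 16 6 17 10] head=4 tail=4 count=5
After op 14 (write(9)): arr=[8 16 6 17 9] head=0 tail=0 count=5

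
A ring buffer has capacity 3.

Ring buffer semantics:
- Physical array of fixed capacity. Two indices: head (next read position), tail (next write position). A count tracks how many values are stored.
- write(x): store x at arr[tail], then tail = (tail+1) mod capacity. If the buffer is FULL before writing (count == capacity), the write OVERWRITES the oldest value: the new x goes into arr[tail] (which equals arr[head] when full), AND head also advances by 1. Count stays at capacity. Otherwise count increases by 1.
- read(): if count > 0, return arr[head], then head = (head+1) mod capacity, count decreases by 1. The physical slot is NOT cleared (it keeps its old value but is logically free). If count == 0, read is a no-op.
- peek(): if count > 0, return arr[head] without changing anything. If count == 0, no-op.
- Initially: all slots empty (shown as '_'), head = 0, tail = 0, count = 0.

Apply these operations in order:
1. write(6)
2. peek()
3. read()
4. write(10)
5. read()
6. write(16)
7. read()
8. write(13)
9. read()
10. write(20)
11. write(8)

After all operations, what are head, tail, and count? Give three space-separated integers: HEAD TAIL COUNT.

Answer: 1 0 2

Derivation:
After op 1 (write(6)): arr=[6 _ _] head=0 tail=1 count=1
After op 2 (peek()): arr=[6 _ _] head=0 tail=1 count=1
After op 3 (read()): arr=[6 _ _] head=1 tail=1 count=0
After op 4 (write(10)): arr=[6 10 _] head=1 tail=2 count=1
After op 5 (read()): arr=[6 10 _] head=2 tail=2 count=0
After op 6 (write(16)): arr=[6 10 16] head=2 tail=0 count=1
After op 7 (read()): arr=[6 10 16] head=0 tail=0 count=0
After op 8 (write(13)): arr=[13 10 16] head=0 tail=1 count=1
After op 9 (read()): arr=[13 10 16] head=1 tail=1 count=0
After op 10 (write(20)): arr=[13 20 16] head=1 tail=2 count=1
After op 11 (write(8)): arr=[13 20 8] head=1 tail=0 count=2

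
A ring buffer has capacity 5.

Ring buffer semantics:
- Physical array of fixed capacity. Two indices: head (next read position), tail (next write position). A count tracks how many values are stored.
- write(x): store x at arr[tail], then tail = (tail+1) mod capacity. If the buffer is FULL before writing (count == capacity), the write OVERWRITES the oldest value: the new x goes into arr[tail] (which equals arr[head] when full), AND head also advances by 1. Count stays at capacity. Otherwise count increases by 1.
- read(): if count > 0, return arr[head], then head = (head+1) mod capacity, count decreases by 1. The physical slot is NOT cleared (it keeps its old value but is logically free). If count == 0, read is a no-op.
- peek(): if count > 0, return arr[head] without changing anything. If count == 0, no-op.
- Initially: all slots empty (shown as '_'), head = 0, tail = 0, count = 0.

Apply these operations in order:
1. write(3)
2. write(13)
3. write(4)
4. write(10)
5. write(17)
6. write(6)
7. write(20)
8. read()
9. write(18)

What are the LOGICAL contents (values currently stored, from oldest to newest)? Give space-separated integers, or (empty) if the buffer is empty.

After op 1 (write(3)): arr=[3 _ _ _ _] head=0 tail=1 count=1
After op 2 (write(13)): arr=[3 13 _ _ _] head=0 tail=2 count=2
After op 3 (write(4)): arr=[3 13 4 _ _] head=0 tail=3 count=3
After op 4 (write(10)): arr=[3 13 4 10 _] head=0 tail=4 count=4
After op 5 (write(17)): arr=[3 13 4 10 17] head=0 tail=0 count=5
After op 6 (write(6)): arr=[6 13 4 10 17] head=1 tail=1 count=5
After op 7 (write(20)): arr=[6 20 4 10 17] head=2 tail=2 count=5
After op 8 (read()): arr=[6 20 4 10 17] head=3 tail=2 count=4
After op 9 (write(18)): arr=[6 20 18 10 17] head=3 tail=3 count=5

Answer: 10 17 6 20 18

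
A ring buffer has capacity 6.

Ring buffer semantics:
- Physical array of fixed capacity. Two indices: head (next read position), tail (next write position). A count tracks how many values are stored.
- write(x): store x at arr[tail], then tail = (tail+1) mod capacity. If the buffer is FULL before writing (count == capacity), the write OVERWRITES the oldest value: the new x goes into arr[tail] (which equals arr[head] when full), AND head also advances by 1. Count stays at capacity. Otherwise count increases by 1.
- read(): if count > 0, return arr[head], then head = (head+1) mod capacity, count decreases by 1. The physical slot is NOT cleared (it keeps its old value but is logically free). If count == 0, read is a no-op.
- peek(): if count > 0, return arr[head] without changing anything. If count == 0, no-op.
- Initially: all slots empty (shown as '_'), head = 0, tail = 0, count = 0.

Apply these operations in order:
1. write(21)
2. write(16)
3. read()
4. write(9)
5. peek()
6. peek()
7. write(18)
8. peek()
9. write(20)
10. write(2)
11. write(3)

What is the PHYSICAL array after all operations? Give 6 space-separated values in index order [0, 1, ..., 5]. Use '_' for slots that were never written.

After op 1 (write(21)): arr=[21 _ _ _ _ _] head=0 tail=1 count=1
After op 2 (write(16)): arr=[21 16 _ _ _ _] head=0 tail=2 count=2
After op 3 (read()): arr=[21 16 _ _ _ _] head=1 tail=2 count=1
After op 4 (write(9)): arr=[21 16 9 _ _ _] head=1 tail=3 count=2
After op 5 (peek()): arr=[21 16 9 _ _ _] head=1 tail=3 count=2
After op 6 (peek()): arr=[21 16 9 _ _ _] head=1 tail=3 count=2
After op 7 (write(18)): arr=[21 16 9 18 _ _] head=1 tail=4 count=3
After op 8 (peek()): arr=[21 16 9 18 _ _] head=1 tail=4 count=3
After op 9 (write(20)): arr=[21 16 9 18 20 _] head=1 tail=5 count=4
After op 10 (write(2)): arr=[21 16 9 18 20 2] head=1 tail=0 count=5
After op 11 (write(3)): arr=[3 16 9 18 20 2] head=1 tail=1 count=6

Answer: 3 16 9 18 20 2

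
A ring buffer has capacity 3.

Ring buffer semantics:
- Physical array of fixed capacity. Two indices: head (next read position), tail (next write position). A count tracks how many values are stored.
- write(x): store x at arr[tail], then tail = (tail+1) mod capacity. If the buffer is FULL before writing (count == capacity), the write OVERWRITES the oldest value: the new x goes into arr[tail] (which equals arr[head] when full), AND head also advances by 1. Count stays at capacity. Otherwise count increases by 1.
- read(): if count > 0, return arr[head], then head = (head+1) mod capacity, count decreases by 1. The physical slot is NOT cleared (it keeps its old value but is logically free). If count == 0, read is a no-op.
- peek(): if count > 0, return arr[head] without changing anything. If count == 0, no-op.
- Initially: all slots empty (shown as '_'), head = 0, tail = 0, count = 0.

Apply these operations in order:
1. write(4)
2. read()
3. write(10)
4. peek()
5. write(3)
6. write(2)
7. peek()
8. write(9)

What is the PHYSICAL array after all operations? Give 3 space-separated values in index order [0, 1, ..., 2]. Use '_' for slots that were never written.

After op 1 (write(4)): arr=[4 _ _] head=0 tail=1 count=1
After op 2 (read()): arr=[4 _ _] head=1 tail=1 count=0
After op 3 (write(10)): arr=[4 10 _] head=1 tail=2 count=1
After op 4 (peek()): arr=[4 10 _] head=1 tail=2 count=1
After op 5 (write(3)): arr=[4 10 3] head=1 tail=0 count=2
After op 6 (write(2)): arr=[2 10 3] head=1 tail=1 count=3
After op 7 (peek()): arr=[2 10 3] head=1 tail=1 count=3
After op 8 (write(9)): arr=[2 9 3] head=2 tail=2 count=3

Answer: 2 9 3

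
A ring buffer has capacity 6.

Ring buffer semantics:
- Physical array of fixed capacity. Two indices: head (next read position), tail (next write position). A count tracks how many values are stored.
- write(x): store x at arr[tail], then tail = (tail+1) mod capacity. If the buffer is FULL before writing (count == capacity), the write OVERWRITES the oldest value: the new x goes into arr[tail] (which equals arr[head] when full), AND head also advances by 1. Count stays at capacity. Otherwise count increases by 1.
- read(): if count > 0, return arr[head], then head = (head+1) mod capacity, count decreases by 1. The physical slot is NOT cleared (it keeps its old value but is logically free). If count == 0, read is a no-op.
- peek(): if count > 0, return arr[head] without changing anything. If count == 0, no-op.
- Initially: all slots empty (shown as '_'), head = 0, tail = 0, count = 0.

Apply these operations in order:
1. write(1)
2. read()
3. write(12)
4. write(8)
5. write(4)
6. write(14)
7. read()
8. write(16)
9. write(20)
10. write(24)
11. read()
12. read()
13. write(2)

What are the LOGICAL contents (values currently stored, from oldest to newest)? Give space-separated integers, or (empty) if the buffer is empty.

Answer: 14 16 20 24 2

Derivation:
After op 1 (write(1)): arr=[1 _ _ _ _ _] head=0 tail=1 count=1
After op 2 (read()): arr=[1 _ _ _ _ _] head=1 tail=1 count=0
After op 3 (write(12)): arr=[1 12 _ _ _ _] head=1 tail=2 count=1
After op 4 (write(8)): arr=[1 12 8 _ _ _] head=1 tail=3 count=2
After op 5 (write(4)): arr=[1 12 8 4 _ _] head=1 tail=4 count=3
After op 6 (write(14)): arr=[1 12 8 4 14 _] head=1 tail=5 count=4
After op 7 (read()): arr=[1 12 8 4 14 _] head=2 tail=5 count=3
After op 8 (write(16)): arr=[1 12 8 4 14 16] head=2 tail=0 count=4
After op 9 (write(20)): arr=[20 12 8 4 14 16] head=2 tail=1 count=5
After op 10 (write(24)): arr=[20 24 8 4 14 16] head=2 tail=2 count=6
After op 11 (read()): arr=[20 24 8 4 14 16] head=3 tail=2 count=5
After op 12 (read()): arr=[20 24 8 4 14 16] head=4 tail=2 count=4
After op 13 (write(2)): arr=[20 24 2 4 14 16] head=4 tail=3 count=5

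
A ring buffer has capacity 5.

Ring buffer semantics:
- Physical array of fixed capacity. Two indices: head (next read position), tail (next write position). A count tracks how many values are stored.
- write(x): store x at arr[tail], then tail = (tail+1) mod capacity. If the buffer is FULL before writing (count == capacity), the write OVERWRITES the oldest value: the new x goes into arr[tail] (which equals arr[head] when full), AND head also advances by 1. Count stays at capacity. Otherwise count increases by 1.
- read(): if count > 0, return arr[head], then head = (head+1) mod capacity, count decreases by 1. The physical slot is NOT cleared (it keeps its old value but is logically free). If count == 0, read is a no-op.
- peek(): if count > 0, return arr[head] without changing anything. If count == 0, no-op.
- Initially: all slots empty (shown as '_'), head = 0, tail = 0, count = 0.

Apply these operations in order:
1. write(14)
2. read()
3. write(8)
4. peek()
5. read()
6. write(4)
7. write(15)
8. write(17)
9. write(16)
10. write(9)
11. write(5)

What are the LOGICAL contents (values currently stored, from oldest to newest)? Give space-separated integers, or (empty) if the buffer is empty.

Answer: 15 17 16 9 5

Derivation:
After op 1 (write(14)): arr=[14 _ _ _ _] head=0 tail=1 count=1
After op 2 (read()): arr=[14 _ _ _ _] head=1 tail=1 count=0
After op 3 (write(8)): arr=[14 8 _ _ _] head=1 tail=2 count=1
After op 4 (peek()): arr=[14 8 _ _ _] head=1 tail=2 count=1
After op 5 (read()): arr=[14 8 _ _ _] head=2 tail=2 count=0
After op 6 (write(4)): arr=[14 8 4 _ _] head=2 tail=3 count=1
After op 7 (write(15)): arr=[14 8 4 15 _] head=2 tail=4 count=2
After op 8 (write(17)): arr=[14 8 4 15 17] head=2 tail=0 count=3
After op 9 (write(16)): arr=[16 8 4 15 17] head=2 tail=1 count=4
After op 10 (write(9)): arr=[16 9 4 15 17] head=2 tail=2 count=5
After op 11 (write(5)): arr=[16 9 5 15 17] head=3 tail=3 count=5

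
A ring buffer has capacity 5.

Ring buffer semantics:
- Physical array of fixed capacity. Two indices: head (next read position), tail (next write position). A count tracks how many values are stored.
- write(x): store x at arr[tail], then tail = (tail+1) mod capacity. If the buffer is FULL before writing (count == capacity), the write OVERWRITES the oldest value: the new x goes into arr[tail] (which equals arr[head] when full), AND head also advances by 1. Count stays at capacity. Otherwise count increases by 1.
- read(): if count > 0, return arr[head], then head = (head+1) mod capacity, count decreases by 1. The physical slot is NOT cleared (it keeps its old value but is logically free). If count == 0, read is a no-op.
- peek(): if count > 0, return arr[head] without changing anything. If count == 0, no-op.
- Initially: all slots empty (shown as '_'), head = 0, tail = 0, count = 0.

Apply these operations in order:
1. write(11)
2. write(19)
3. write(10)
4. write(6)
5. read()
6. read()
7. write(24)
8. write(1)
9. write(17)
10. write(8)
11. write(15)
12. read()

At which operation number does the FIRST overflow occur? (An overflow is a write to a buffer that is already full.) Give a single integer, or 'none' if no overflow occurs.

After op 1 (write(11)): arr=[11 _ _ _ _] head=0 tail=1 count=1
After op 2 (write(19)): arr=[11 19 _ _ _] head=0 tail=2 count=2
After op 3 (write(10)): arr=[11 19 10 _ _] head=0 tail=3 count=3
After op 4 (write(6)): arr=[11 19 10 6 _] head=0 tail=4 count=4
After op 5 (read()): arr=[11 19 10 6 _] head=1 tail=4 count=3
After op 6 (read()): arr=[11 19 10 6 _] head=2 tail=4 count=2
After op 7 (write(24)): arr=[11 19 10 6 24] head=2 tail=0 count=3
After op 8 (write(1)): arr=[1 19 10 6 24] head=2 tail=1 count=4
After op 9 (write(17)): arr=[1 17 10 6 24] head=2 tail=2 count=5
After op 10 (write(8)): arr=[1 17 8 6 24] head=3 tail=3 count=5
After op 11 (write(15)): arr=[1 17 8 15 24] head=4 tail=4 count=5
After op 12 (read()): arr=[1 17 8 15 24] head=0 tail=4 count=4

Answer: 10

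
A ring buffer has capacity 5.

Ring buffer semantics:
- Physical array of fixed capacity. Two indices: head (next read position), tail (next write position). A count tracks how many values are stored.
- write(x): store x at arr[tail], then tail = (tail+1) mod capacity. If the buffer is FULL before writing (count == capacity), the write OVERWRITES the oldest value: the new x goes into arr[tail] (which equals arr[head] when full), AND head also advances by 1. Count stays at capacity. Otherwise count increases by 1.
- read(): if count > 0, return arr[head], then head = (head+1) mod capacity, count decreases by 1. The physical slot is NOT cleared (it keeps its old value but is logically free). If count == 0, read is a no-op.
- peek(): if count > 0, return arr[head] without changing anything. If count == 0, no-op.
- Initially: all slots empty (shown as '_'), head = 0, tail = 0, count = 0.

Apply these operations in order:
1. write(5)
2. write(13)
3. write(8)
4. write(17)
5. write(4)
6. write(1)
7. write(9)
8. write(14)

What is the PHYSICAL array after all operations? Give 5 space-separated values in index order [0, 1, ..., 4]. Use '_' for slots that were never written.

After op 1 (write(5)): arr=[5 _ _ _ _] head=0 tail=1 count=1
After op 2 (write(13)): arr=[5 13 _ _ _] head=0 tail=2 count=2
After op 3 (write(8)): arr=[5 13 8 _ _] head=0 tail=3 count=3
After op 4 (write(17)): arr=[5 13 8 17 _] head=0 tail=4 count=4
After op 5 (write(4)): arr=[5 13 8 17 4] head=0 tail=0 count=5
After op 6 (write(1)): arr=[1 13 8 17 4] head=1 tail=1 count=5
After op 7 (write(9)): arr=[1 9 8 17 4] head=2 tail=2 count=5
After op 8 (write(14)): arr=[1 9 14 17 4] head=3 tail=3 count=5

Answer: 1 9 14 17 4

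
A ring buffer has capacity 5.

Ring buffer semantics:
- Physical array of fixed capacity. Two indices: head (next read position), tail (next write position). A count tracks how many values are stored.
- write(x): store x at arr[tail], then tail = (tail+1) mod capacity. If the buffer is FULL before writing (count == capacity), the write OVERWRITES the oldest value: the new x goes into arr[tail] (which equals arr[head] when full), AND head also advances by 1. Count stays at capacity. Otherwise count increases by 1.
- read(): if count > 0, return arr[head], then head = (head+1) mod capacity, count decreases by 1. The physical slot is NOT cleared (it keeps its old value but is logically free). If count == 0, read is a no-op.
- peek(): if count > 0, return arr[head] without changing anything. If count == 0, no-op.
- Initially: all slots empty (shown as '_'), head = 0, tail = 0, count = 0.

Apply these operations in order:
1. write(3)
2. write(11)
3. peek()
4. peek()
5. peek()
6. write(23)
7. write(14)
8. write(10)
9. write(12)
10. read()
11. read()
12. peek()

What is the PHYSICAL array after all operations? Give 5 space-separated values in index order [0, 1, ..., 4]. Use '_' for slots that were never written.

After op 1 (write(3)): arr=[3 _ _ _ _] head=0 tail=1 count=1
After op 2 (write(11)): arr=[3 11 _ _ _] head=0 tail=2 count=2
After op 3 (peek()): arr=[3 11 _ _ _] head=0 tail=2 count=2
After op 4 (peek()): arr=[3 11 _ _ _] head=0 tail=2 count=2
After op 5 (peek()): arr=[3 11 _ _ _] head=0 tail=2 count=2
After op 6 (write(23)): arr=[3 11 23 _ _] head=0 tail=3 count=3
After op 7 (write(14)): arr=[3 11 23 14 _] head=0 tail=4 count=4
After op 8 (write(10)): arr=[3 11 23 14 10] head=0 tail=0 count=5
After op 9 (write(12)): arr=[12 11 23 14 10] head=1 tail=1 count=5
After op 10 (read()): arr=[12 11 23 14 10] head=2 tail=1 count=4
After op 11 (read()): arr=[12 11 23 14 10] head=3 tail=1 count=3
After op 12 (peek()): arr=[12 11 23 14 10] head=3 tail=1 count=3

Answer: 12 11 23 14 10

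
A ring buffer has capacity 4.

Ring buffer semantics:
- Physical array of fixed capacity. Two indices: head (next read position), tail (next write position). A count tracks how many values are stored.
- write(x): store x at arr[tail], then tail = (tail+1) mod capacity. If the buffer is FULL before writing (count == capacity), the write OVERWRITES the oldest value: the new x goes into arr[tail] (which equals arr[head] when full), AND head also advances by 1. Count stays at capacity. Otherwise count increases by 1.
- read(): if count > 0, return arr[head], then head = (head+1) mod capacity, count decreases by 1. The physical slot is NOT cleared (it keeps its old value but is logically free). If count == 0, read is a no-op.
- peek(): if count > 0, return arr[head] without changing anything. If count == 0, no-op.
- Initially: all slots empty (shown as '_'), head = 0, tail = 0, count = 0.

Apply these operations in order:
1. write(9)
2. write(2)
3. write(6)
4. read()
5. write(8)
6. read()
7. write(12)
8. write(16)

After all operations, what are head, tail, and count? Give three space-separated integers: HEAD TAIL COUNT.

Answer: 2 2 4

Derivation:
After op 1 (write(9)): arr=[9 _ _ _] head=0 tail=1 count=1
After op 2 (write(2)): arr=[9 2 _ _] head=0 tail=2 count=2
After op 3 (write(6)): arr=[9 2 6 _] head=0 tail=3 count=3
After op 4 (read()): arr=[9 2 6 _] head=1 tail=3 count=2
After op 5 (write(8)): arr=[9 2 6 8] head=1 tail=0 count=3
After op 6 (read()): arr=[9 2 6 8] head=2 tail=0 count=2
After op 7 (write(12)): arr=[12 2 6 8] head=2 tail=1 count=3
After op 8 (write(16)): arr=[12 16 6 8] head=2 tail=2 count=4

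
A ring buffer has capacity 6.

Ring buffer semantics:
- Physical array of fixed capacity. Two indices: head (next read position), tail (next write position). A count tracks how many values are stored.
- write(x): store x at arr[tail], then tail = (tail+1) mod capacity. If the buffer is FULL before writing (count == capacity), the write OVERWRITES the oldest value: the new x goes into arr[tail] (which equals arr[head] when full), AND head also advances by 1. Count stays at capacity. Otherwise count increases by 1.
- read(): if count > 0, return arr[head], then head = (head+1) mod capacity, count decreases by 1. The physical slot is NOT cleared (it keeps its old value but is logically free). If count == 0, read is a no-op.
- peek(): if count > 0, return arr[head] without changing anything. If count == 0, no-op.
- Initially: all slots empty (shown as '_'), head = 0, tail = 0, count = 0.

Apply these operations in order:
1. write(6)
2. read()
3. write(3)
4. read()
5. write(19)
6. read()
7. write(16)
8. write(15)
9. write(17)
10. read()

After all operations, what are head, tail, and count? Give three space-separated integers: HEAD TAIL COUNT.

Answer: 4 0 2

Derivation:
After op 1 (write(6)): arr=[6 _ _ _ _ _] head=0 tail=1 count=1
After op 2 (read()): arr=[6 _ _ _ _ _] head=1 tail=1 count=0
After op 3 (write(3)): arr=[6 3 _ _ _ _] head=1 tail=2 count=1
After op 4 (read()): arr=[6 3 _ _ _ _] head=2 tail=2 count=0
After op 5 (write(19)): arr=[6 3 19 _ _ _] head=2 tail=3 count=1
After op 6 (read()): arr=[6 3 19 _ _ _] head=3 tail=3 count=0
After op 7 (write(16)): arr=[6 3 19 16 _ _] head=3 tail=4 count=1
After op 8 (write(15)): arr=[6 3 19 16 15 _] head=3 tail=5 count=2
After op 9 (write(17)): arr=[6 3 19 16 15 17] head=3 tail=0 count=3
After op 10 (read()): arr=[6 3 19 16 15 17] head=4 tail=0 count=2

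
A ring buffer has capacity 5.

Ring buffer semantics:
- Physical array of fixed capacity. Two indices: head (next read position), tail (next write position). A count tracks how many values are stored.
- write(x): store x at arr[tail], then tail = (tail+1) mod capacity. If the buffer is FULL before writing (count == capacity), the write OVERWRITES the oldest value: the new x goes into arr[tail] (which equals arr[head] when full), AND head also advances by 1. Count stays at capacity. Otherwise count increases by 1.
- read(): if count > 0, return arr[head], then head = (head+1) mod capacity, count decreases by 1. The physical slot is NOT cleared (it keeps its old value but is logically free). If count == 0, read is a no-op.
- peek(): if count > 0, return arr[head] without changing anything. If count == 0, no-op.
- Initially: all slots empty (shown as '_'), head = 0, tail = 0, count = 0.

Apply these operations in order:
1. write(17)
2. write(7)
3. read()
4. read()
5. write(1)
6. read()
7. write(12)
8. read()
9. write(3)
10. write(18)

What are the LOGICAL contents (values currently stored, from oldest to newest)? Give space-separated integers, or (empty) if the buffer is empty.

Answer: 3 18

Derivation:
After op 1 (write(17)): arr=[17 _ _ _ _] head=0 tail=1 count=1
After op 2 (write(7)): arr=[17 7 _ _ _] head=0 tail=2 count=2
After op 3 (read()): arr=[17 7 _ _ _] head=1 tail=2 count=1
After op 4 (read()): arr=[17 7 _ _ _] head=2 tail=2 count=0
After op 5 (write(1)): arr=[17 7 1 _ _] head=2 tail=3 count=1
After op 6 (read()): arr=[17 7 1 _ _] head=3 tail=3 count=0
After op 7 (write(12)): arr=[17 7 1 12 _] head=3 tail=4 count=1
After op 8 (read()): arr=[17 7 1 12 _] head=4 tail=4 count=0
After op 9 (write(3)): arr=[17 7 1 12 3] head=4 tail=0 count=1
After op 10 (write(18)): arr=[18 7 1 12 3] head=4 tail=1 count=2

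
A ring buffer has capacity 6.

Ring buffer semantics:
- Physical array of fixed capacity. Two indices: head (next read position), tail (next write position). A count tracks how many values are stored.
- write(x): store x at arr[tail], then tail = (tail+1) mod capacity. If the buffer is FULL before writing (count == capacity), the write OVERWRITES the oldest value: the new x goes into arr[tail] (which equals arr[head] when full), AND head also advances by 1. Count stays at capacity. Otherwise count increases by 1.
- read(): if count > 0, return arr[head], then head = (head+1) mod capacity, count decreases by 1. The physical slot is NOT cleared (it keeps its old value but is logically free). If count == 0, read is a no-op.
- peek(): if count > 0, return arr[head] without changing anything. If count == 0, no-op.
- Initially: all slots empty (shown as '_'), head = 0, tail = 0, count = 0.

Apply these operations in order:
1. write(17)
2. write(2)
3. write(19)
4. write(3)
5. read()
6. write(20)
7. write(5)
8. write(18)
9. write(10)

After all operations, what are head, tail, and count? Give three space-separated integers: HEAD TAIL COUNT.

After op 1 (write(17)): arr=[17 _ _ _ _ _] head=0 tail=1 count=1
After op 2 (write(2)): arr=[17 2 _ _ _ _] head=0 tail=2 count=2
After op 3 (write(19)): arr=[17 2 19 _ _ _] head=0 tail=3 count=3
After op 4 (write(3)): arr=[17 2 19 3 _ _] head=0 tail=4 count=4
After op 5 (read()): arr=[17 2 19 3 _ _] head=1 tail=4 count=3
After op 6 (write(20)): arr=[17 2 19 3 20 _] head=1 tail=5 count=4
After op 7 (write(5)): arr=[17 2 19 3 20 5] head=1 tail=0 count=5
After op 8 (write(18)): arr=[18 2 19 3 20 5] head=1 tail=1 count=6
After op 9 (write(10)): arr=[18 10 19 3 20 5] head=2 tail=2 count=6

Answer: 2 2 6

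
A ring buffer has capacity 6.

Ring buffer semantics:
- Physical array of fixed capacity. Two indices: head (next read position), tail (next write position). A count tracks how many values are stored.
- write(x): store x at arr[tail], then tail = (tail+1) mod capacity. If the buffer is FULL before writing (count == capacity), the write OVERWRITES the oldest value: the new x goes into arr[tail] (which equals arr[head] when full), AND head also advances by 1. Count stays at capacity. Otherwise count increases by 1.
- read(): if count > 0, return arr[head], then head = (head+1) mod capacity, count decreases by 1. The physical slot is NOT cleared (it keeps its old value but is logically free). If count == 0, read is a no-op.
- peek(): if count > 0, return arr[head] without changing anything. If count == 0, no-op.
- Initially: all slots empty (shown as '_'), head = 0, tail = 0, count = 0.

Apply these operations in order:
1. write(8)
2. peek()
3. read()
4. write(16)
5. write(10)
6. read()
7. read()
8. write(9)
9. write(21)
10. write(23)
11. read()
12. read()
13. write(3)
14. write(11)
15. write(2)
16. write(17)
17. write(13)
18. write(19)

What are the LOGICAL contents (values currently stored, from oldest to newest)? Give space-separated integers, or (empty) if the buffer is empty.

Answer: 3 11 2 17 13 19

Derivation:
After op 1 (write(8)): arr=[8 _ _ _ _ _] head=0 tail=1 count=1
After op 2 (peek()): arr=[8 _ _ _ _ _] head=0 tail=1 count=1
After op 3 (read()): arr=[8 _ _ _ _ _] head=1 tail=1 count=0
After op 4 (write(16)): arr=[8 16 _ _ _ _] head=1 tail=2 count=1
After op 5 (write(10)): arr=[8 16 10 _ _ _] head=1 tail=3 count=2
After op 6 (read()): arr=[8 16 10 _ _ _] head=2 tail=3 count=1
After op 7 (read()): arr=[8 16 10 _ _ _] head=3 tail=3 count=0
After op 8 (write(9)): arr=[8 16 10 9 _ _] head=3 tail=4 count=1
After op 9 (write(21)): arr=[8 16 10 9 21 _] head=3 tail=5 count=2
After op 10 (write(23)): arr=[8 16 10 9 21 23] head=3 tail=0 count=3
After op 11 (read()): arr=[8 16 10 9 21 23] head=4 tail=0 count=2
After op 12 (read()): arr=[8 16 10 9 21 23] head=5 tail=0 count=1
After op 13 (write(3)): arr=[3 16 10 9 21 23] head=5 tail=1 count=2
After op 14 (write(11)): arr=[3 11 10 9 21 23] head=5 tail=2 count=3
After op 15 (write(2)): arr=[3 11 2 9 21 23] head=5 tail=3 count=4
After op 16 (write(17)): arr=[3 11 2 17 21 23] head=5 tail=4 count=5
After op 17 (write(13)): arr=[3 11 2 17 13 23] head=5 tail=5 count=6
After op 18 (write(19)): arr=[3 11 2 17 13 19] head=0 tail=0 count=6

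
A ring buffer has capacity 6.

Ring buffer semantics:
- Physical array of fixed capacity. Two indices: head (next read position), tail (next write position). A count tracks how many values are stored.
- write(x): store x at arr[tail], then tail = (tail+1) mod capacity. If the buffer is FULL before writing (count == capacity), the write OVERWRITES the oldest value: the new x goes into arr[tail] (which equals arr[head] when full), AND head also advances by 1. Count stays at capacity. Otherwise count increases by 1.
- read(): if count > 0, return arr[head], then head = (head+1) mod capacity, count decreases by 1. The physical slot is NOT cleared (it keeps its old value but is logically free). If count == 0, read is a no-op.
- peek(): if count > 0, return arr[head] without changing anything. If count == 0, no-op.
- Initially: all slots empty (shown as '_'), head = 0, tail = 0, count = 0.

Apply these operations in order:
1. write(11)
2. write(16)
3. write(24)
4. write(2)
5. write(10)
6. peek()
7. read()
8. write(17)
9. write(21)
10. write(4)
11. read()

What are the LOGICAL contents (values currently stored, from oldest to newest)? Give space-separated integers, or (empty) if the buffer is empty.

Answer: 2 10 17 21 4

Derivation:
After op 1 (write(11)): arr=[11 _ _ _ _ _] head=0 tail=1 count=1
After op 2 (write(16)): arr=[11 16 _ _ _ _] head=0 tail=2 count=2
After op 3 (write(24)): arr=[11 16 24 _ _ _] head=0 tail=3 count=3
After op 4 (write(2)): arr=[11 16 24 2 _ _] head=0 tail=4 count=4
After op 5 (write(10)): arr=[11 16 24 2 10 _] head=0 tail=5 count=5
After op 6 (peek()): arr=[11 16 24 2 10 _] head=0 tail=5 count=5
After op 7 (read()): arr=[11 16 24 2 10 _] head=1 tail=5 count=4
After op 8 (write(17)): arr=[11 16 24 2 10 17] head=1 tail=0 count=5
After op 9 (write(21)): arr=[21 16 24 2 10 17] head=1 tail=1 count=6
After op 10 (write(4)): arr=[21 4 24 2 10 17] head=2 tail=2 count=6
After op 11 (read()): arr=[21 4 24 2 10 17] head=3 tail=2 count=5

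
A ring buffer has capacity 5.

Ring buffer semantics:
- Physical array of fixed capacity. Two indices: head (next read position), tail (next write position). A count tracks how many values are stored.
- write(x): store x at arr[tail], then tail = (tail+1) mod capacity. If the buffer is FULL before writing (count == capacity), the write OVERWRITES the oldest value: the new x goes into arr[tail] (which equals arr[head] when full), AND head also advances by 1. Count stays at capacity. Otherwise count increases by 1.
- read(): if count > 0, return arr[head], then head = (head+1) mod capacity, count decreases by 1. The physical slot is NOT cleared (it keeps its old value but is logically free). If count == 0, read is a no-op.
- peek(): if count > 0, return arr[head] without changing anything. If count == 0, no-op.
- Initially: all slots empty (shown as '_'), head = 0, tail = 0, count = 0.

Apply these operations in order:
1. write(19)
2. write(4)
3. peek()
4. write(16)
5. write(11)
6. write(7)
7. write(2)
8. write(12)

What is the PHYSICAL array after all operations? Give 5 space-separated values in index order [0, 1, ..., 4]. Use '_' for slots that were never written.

After op 1 (write(19)): arr=[19 _ _ _ _] head=0 tail=1 count=1
After op 2 (write(4)): arr=[19 4 _ _ _] head=0 tail=2 count=2
After op 3 (peek()): arr=[19 4 _ _ _] head=0 tail=2 count=2
After op 4 (write(16)): arr=[19 4 16 _ _] head=0 tail=3 count=3
After op 5 (write(11)): arr=[19 4 16 11 _] head=0 tail=4 count=4
After op 6 (write(7)): arr=[19 4 16 11 7] head=0 tail=0 count=5
After op 7 (write(2)): arr=[2 4 16 11 7] head=1 tail=1 count=5
After op 8 (write(12)): arr=[2 12 16 11 7] head=2 tail=2 count=5

Answer: 2 12 16 11 7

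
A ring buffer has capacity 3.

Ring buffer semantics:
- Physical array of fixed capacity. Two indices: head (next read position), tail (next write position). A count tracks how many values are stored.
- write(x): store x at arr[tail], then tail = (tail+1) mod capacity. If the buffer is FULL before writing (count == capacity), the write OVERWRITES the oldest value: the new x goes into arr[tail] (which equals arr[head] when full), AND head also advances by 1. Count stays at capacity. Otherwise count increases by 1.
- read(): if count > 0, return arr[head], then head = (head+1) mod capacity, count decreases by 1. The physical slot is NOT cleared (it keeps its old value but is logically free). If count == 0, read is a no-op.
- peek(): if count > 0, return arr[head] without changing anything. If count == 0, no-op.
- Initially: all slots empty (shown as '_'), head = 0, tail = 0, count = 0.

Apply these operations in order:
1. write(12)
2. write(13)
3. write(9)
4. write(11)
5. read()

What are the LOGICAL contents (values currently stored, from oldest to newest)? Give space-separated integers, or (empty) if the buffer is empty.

After op 1 (write(12)): arr=[12 _ _] head=0 tail=1 count=1
After op 2 (write(13)): arr=[12 13 _] head=0 tail=2 count=2
After op 3 (write(9)): arr=[12 13 9] head=0 tail=0 count=3
After op 4 (write(11)): arr=[11 13 9] head=1 tail=1 count=3
After op 5 (read()): arr=[11 13 9] head=2 tail=1 count=2

Answer: 9 11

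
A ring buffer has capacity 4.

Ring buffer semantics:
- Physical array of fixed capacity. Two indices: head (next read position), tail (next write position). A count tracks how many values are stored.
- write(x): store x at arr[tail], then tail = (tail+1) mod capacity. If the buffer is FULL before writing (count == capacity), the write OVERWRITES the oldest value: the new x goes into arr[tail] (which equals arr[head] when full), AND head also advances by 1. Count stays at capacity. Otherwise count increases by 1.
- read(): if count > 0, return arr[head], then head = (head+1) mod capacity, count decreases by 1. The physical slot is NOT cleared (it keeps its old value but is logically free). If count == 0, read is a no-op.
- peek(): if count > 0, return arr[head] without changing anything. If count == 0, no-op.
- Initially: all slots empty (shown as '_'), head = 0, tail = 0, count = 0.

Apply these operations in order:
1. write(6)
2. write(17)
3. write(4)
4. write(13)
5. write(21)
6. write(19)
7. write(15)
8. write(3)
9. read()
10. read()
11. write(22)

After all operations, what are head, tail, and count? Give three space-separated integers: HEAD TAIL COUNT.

After op 1 (write(6)): arr=[6 _ _ _] head=0 tail=1 count=1
After op 2 (write(17)): arr=[6 17 _ _] head=0 tail=2 count=2
After op 3 (write(4)): arr=[6 17 4 _] head=0 tail=3 count=3
After op 4 (write(13)): arr=[6 17 4 13] head=0 tail=0 count=4
After op 5 (write(21)): arr=[21 17 4 13] head=1 tail=1 count=4
After op 6 (write(19)): arr=[21 19 4 13] head=2 tail=2 count=4
After op 7 (write(15)): arr=[21 19 15 13] head=3 tail=3 count=4
After op 8 (write(3)): arr=[21 19 15 3] head=0 tail=0 count=4
After op 9 (read()): arr=[21 19 15 3] head=1 tail=0 count=3
After op 10 (read()): arr=[21 19 15 3] head=2 tail=0 count=2
After op 11 (write(22)): arr=[22 19 15 3] head=2 tail=1 count=3

Answer: 2 1 3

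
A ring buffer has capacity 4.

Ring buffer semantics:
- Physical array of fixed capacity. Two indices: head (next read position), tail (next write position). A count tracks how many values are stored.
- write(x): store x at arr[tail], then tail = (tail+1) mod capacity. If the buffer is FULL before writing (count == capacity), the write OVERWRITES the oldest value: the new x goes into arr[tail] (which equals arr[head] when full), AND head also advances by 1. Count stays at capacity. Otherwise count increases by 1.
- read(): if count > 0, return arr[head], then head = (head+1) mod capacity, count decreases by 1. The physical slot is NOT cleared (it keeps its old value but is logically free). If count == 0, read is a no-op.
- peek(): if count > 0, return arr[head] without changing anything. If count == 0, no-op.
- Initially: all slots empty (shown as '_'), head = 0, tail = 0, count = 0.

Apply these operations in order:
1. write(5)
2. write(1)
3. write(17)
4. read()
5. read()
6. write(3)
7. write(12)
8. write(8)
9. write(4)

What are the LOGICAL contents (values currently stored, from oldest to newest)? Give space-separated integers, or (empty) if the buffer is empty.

Answer: 3 12 8 4

Derivation:
After op 1 (write(5)): arr=[5 _ _ _] head=0 tail=1 count=1
After op 2 (write(1)): arr=[5 1 _ _] head=0 tail=2 count=2
After op 3 (write(17)): arr=[5 1 17 _] head=0 tail=3 count=3
After op 4 (read()): arr=[5 1 17 _] head=1 tail=3 count=2
After op 5 (read()): arr=[5 1 17 _] head=2 tail=3 count=1
After op 6 (write(3)): arr=[5 1 17 3] head=2 tail=0 count=2
After op 7 (write(12)): arr=[12 1 17 3] head=2 tail=1 count=3
After op 8 (write(8)): arr=[12 8 17 3] head=2 tail=2 count=4
After op 9 (write(4)): arr=[12 8 4 3] head=3 tail=3 count=4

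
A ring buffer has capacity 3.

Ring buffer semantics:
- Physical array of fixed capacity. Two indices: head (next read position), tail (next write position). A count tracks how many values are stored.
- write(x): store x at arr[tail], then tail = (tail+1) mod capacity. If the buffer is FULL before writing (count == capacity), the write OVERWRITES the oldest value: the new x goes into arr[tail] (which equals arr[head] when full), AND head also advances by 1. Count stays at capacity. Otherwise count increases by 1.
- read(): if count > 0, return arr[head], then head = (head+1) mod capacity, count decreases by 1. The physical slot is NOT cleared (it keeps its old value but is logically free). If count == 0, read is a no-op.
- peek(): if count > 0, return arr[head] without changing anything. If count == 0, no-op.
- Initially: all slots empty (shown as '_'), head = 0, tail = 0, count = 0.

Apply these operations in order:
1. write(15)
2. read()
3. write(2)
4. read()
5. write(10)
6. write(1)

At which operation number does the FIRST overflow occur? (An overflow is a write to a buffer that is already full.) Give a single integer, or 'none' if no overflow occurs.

After op 1 (write(15)): arr=[15 _ _] head=0 tail=1 count=1
After op 2 (read()): arr=[15 _ _] head=1 tail=1 count=0
After op 3 (write(2)): arr=[15 2 _] head=1 tail=2 count=1
After op 4 (read()): arr=[15 2 _] head=2 tail=2 count=0
After op 5 (write(10)): arr=[15 2 10] head=2 tail=0 count=1
After op 6 (write(1)): arr=[1 2 10] head=2 tail=1 count=2

Answer: none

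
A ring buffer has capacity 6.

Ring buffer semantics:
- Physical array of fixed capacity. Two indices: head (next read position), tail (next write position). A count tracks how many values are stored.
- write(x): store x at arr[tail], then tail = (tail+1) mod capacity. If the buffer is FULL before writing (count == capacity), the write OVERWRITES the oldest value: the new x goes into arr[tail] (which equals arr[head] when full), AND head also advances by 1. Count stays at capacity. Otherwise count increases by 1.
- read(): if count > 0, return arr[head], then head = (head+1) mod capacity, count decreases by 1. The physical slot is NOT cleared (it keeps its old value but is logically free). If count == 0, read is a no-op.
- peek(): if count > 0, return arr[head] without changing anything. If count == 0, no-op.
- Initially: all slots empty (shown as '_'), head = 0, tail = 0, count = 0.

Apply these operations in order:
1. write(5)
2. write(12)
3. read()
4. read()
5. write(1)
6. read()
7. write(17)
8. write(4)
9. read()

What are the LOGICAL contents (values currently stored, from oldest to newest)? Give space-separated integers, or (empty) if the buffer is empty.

Answer: 4

Derivation:
After op 1 (write(5)): arr=[5 _ _ _ _ _] head=0 tail=1 count=1
After op 2 (write(12)): arr=[5 12 _ _ _ _] head=0 tail=2 count=2
After op 3 (read()): arr=[5 12 _ _ _ _] head=1 tail=2 count=1
After op 4 (read()): arr=[5 12 _ _ _ _] head=2 tail=2 count=0
After op 5 (write(1)): arr=[5 12 1 _ _ _] head=2 tail=3 count=1
After op 6 (read()): arr=[5 12 1 _ _ _] head=3 tail=3 count=0
After op 7 (write(17)): arr=[5 12 1 17 _ _] head=3 tail=4 count=1
After op 8 (write(4)): arr=[5 12 1 17 4 _] head=3 tail=5 count=2
After op 9 (read()): arr=[5 12 1 17 4 _] head=4 tail=5 count=1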